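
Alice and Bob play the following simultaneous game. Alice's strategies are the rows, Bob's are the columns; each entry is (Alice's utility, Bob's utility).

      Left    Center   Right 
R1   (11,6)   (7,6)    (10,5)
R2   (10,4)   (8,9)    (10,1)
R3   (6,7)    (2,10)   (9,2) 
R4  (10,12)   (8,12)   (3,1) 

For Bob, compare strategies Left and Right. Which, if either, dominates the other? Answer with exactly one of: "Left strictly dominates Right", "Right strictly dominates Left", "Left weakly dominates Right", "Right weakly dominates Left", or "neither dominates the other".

Left strictly dominates Right

Left's payoffs vs Right's, by Alice's action — R1: 6>5, R2: 4>1, R3: 7>2, R4: 12>1.
Left gives a strictly higher payoff against each opponent action, so Left strictly dominates Right.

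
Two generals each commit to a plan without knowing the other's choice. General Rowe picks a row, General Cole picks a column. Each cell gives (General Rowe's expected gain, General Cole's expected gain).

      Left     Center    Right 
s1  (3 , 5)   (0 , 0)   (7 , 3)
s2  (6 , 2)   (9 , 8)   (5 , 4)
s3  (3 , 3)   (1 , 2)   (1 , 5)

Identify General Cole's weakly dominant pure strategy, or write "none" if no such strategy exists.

none

Left fails to dominate Center at s2 (2<8).
Center fails to dominate Left at s1 (0<5).
Right fails to dominate Left at s1 (3<5).
No single strategy dominates all the others.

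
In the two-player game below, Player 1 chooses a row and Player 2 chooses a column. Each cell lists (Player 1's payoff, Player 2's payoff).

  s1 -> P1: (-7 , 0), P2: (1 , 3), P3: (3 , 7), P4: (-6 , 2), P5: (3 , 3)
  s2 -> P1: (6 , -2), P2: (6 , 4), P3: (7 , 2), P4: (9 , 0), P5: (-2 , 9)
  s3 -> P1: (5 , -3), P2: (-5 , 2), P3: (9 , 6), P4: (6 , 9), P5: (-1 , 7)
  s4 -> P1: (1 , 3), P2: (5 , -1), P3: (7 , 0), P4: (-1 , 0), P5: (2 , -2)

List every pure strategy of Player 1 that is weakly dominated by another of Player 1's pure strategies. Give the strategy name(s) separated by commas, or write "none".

s1 is not dominated — it holds its own against s2 at P5 (3>-2); s3 at P2 (1>-5); s4 at P5 (3>2).
s2: no other strategy beats it everywhere (s1 at P1 (6>-7); s3 at P1 (6>5); s4 at P1 (6>1)).
s3: no other strategy beats it everywhere (s1 at P1 (5>-7); s2 at P3 (9>7); s4 at P1 (5>1)).
Nothing dominates s4: s1 at P1 (1>-7); s2 at P5 (2>-2); s3 at P2 (5>-5).

none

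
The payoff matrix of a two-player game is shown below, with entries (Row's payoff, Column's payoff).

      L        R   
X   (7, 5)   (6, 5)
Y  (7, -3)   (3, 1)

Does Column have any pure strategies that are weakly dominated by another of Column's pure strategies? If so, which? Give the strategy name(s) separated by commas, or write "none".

L

R weakly dominates L — X: 5=5, Y: 1>-3.
R is not dominated — it holds its own against L at Y (1>-3).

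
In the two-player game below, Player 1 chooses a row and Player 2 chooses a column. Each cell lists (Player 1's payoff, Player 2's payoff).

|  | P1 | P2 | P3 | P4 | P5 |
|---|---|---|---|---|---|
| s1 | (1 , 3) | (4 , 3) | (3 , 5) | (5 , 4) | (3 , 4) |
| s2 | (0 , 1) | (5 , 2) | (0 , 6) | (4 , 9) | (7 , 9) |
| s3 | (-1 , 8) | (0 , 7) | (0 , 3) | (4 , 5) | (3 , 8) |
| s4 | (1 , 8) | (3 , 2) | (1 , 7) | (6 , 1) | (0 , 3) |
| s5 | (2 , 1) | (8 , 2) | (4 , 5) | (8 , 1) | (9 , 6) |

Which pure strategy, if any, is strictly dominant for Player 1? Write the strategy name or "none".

s5

s5 vs s1: P1: 2>1, P2: 8>4, P3: 4>3, P4: 8>5, P5: 9>3.
s5 vs s2: P1: 2>0, P2: 8>5, P3: 4>0, P4: 8>4, P5: 9>7.
s5 vs s3: P1: 2>-1, P2: 8>0, P3: 4>0, P4: 8>4, P5: 9>3.
s5 vs s4: P1: 2>1, P2: 8>3, P3: 4>1, P4: 8>6, P5: 9>0.
s5 strictly beats every other strategy against every opponent action, so it is strictly dominant.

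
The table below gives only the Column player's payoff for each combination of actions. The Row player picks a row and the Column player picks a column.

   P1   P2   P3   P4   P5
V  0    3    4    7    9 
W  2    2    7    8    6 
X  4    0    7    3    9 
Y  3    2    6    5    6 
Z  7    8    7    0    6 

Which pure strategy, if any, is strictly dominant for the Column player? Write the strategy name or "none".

none

P1 fails to dominate P2 at V (0<3).
P2 fails to dominate P1 at W (2=2).
P3 fails to dominate P1 at Z (7=7).
P4 fails to dominate P1 at X (3<4).
P5 fails to dominate P1 at Z (6<7).
No single strategy dominates all the others.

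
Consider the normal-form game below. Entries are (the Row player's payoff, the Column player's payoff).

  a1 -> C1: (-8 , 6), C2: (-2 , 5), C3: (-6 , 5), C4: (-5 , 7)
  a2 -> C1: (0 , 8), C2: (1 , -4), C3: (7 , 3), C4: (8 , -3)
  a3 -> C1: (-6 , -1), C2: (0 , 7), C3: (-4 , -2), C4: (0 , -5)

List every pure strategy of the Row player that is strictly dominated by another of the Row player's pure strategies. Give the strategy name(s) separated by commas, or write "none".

a1: dominated, since a2 does at least as well everywhere (C1: 0>-8, C2: 1>-2, C3: 7>-6, C4: 8>-5).
a2 is not dominated — it holds its own against a1 at C1 (0>-8); a3 at C1 (0>-6).
a2 strictly dominates a3 — C1: 0>-6, C2: 1>0, C3: 7>-4, C4: 8>0.

a1, a3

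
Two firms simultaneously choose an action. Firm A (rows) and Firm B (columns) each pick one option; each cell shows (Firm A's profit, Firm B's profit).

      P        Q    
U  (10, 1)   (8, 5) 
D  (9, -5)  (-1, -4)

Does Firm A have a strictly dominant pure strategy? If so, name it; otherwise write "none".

U vs D: P: 10>9, Q: 8>-1.
U strictly beats every other strategy against every opponent action, so it is strictly dominant.

U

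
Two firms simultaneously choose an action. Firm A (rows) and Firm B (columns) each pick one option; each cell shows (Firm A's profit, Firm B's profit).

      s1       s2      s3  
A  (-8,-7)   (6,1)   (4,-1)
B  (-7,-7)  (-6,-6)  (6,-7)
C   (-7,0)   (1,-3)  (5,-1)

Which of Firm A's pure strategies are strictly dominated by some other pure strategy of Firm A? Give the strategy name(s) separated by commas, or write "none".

A: no other strategy beats it everywhere (B at s2 (6>-6); C at s2 (6>1)).
B is not dominated — it holds its own against A at s1 (-7>-8); C at s1 (-7=-7).
Nothing dominates C: A at s1 (-7>-8); B at s1 (-7=-7).

none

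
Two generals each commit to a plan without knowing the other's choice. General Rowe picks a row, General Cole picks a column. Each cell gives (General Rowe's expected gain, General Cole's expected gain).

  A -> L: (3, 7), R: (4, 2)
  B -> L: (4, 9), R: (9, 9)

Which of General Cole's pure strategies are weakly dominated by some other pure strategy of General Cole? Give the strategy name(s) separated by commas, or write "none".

R

L: no other strategy beats it everywhere (R at A (7>2)).
R is weakly dominated by L (A: 7>2, B: 9=9).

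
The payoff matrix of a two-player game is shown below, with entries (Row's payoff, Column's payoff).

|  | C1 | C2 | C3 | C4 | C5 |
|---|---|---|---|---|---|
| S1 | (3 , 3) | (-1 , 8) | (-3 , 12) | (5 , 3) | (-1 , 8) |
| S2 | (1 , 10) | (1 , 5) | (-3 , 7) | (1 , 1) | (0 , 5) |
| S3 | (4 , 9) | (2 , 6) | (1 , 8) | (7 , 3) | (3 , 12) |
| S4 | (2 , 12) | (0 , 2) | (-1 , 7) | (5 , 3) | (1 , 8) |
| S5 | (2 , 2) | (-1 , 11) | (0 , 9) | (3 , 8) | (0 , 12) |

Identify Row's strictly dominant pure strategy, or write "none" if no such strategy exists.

S3

S3 vs S1: C1: 4>3, C2: 2>-1, C3: 1>-3, C4: 7>5, C5: 3>-1.
S3 vs S2: C1: 4>1, C2: 2>1, C3: 1>-3, C4: 7>1, C5: 3>0.
S3 vs S4: C1: 4>2, C2: 2>0, C3: 1>-1, C4: 7>5, C5: 3>1.
S3 vs S5: C1: 4>2, C2: 2>-1, C3: 1>0, C4: 7>3, C5: 3>0.
S3 strictly beats every other strategy against every opponent action, so it is strictly dominant.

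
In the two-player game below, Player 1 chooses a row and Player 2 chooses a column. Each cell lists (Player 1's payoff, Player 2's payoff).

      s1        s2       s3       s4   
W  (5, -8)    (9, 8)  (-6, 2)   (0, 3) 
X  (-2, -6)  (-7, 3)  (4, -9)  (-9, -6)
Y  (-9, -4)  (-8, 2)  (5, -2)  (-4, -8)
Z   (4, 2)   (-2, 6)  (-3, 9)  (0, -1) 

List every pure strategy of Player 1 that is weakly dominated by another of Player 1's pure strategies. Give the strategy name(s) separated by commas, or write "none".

none

W: no other strategy beats it everywhere (X at s1 (5>-2); Y at s1 (5>-9); Z at s1 (5>4)).
X is not dominated — it holds its own against W at s3 (4>-6); Y at s1 (-2>-9); Z at s3 (4>-3).
Nothing dominates Y: W at s3 (5>-6); X at s3 (5>4); Z at s3 (5>-3).
Z is not dominated — it holds its own against W at s3 (-3>-6); X at s1 (4>-2); Y at s1 (4>-9).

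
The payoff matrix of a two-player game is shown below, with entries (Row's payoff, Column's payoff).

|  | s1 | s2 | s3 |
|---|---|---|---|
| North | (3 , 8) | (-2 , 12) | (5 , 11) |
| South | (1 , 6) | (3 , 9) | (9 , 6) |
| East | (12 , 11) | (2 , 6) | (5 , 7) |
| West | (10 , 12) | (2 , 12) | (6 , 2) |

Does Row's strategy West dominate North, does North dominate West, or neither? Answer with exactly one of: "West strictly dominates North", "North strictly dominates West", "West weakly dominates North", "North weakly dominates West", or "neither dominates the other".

West strictly dominates North

West's payoffs vs North's, by Column's action — s1: 10>3, s2: 2>-2, s3: 6>5.
Every comparison favours West, so West strictly dominates North.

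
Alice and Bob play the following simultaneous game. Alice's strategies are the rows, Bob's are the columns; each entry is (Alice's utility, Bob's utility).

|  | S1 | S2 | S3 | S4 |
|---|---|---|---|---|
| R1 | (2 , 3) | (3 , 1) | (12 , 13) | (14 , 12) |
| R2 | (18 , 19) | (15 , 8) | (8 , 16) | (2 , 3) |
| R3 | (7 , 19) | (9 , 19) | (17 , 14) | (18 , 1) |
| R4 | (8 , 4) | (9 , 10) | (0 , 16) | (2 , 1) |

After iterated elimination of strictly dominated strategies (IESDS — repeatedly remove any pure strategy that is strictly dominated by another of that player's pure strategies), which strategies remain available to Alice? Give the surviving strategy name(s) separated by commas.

R2

Row R1 is eliminated: R3 beats it against every remaining column (S1: 7>2, S2: 9>3, S3: 17>12, S4: 18>14).
Column S4 is eliminated: S1 beats it against every remaining row (R2: 19>3, R3: 19>1, R4: 4>1).
Row R4 is eliminated: R2 beats it against every remaining column (S1: 18>8, S2: 15>9, S3: 8>0).
Column S3 is eliminated: S1 beats it against every remaining row (R2: 19>16, R3: 19>14).
Alice's strategy R3 is strictly dominated by R2 (S1: 18>7, S2: 15>9) and is removed.
Column S2 is eliminated: S1 beats it against every remaining row (R2: 19>8).
Among the remaining strategies, none is strictly dominated by another pure strategy of the same player, so the elimination stops.
Surviving strategies — Alice: {R2}; Bob: {S1}.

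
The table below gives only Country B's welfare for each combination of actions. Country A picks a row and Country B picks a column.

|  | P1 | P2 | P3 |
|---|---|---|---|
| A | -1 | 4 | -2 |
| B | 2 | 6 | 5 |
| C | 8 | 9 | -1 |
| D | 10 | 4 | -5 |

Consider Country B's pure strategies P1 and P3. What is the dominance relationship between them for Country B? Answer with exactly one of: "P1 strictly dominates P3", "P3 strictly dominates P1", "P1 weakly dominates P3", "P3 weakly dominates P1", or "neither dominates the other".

neither dominates the other

Compare P1 to P3 across each opponent action: A: -1>-2, B: 2<5, C: 8>-1, D: 10>-5.
P1 does better at A, C, D but worse at B; neither strategy dominates the other.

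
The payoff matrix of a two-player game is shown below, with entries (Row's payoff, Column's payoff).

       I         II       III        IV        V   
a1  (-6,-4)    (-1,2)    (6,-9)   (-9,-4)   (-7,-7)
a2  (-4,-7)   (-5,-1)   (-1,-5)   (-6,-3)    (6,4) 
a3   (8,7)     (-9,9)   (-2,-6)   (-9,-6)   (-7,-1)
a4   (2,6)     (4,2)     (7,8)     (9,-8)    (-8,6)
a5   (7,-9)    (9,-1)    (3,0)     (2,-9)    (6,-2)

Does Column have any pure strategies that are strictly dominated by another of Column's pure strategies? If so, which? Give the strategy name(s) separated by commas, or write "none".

IV

I is not dominated — it holds its own against II at a4 (6>2); III at a1 (-4>-9); IV at a1 (-4=-4); V at a1 (-4>-7).
II: no other strategy beats it everywhere (I at a1 (2>-4); III at a1 (2>-9); IV at a1 (2>-4); V at a1 (2>-7)).
Nothing dominates III: I at a2 (-5>-7); II at a4 (8>2); IV at a3 (-6=-6); V at a4 (8>6).
IV is strictly dominated by II (a1: 2>-4, a2: -1>-3, a3: 9>-6, a4: 2>-8, a5: -1>-9).
V: no other strategy beats it everywhere (I at a2 (4>-7); II at a2 (4>-1); III at a1 (-7>-9); IV at a2 (4>-3)).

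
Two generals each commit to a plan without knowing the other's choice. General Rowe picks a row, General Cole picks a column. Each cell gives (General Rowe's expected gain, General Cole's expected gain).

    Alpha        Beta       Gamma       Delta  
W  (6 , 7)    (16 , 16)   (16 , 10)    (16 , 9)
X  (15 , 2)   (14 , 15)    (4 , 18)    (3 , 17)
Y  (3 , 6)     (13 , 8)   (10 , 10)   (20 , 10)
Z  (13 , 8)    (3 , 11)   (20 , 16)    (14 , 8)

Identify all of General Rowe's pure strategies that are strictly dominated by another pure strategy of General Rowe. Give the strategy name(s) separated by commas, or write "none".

W is not dominated — it holds its own against X at Beta (16>14); Y at Alpha (6>3); Z at Beta (16>3).
X: no other strategy beats it everywhere (W at Alpha (15>6); Y at Alpha (15>3); Z at Alpha (15>13)).
Y is not dominated — it holds its own against W at Delta (20>16); X at Gamma (10>4); Z at Beta (13>3).
Nothing dominates Z: W at Alpha (13>6); X at Gamma (20>4); Y at Alpha (13>3).

none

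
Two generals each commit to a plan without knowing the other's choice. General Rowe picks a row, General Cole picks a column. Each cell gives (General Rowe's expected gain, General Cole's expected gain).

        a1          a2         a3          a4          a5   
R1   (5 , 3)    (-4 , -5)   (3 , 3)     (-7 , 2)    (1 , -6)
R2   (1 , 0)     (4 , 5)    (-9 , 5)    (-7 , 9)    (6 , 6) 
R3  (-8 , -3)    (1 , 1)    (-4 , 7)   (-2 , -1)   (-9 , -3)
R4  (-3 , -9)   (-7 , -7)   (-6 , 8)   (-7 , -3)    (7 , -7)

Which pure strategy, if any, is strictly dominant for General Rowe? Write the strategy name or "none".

R1 fails to dominate R2 at a2 (-4<4).
R2 fails to dominate R1 at a1 (1<5).
R3 fails to dominate R1 at a1 (-8<5).
R4 fails to dominate R1 at a1 (-3<5).
No single strategy dominates all the others.

none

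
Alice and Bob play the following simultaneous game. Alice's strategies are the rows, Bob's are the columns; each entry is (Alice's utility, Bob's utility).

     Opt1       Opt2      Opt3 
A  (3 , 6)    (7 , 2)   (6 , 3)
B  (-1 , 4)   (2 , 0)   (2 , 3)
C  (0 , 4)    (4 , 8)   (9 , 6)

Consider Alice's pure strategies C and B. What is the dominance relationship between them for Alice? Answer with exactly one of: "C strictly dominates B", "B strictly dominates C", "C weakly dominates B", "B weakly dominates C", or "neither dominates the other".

C's payoffs vs B's, by Bob's action — Opt1: 0>-1, Opt2: 4>2, Opt3: 9>2.
C gives a strictly higher payoff against every action of Bob, so C strictly dominates B.

C strictly dominates B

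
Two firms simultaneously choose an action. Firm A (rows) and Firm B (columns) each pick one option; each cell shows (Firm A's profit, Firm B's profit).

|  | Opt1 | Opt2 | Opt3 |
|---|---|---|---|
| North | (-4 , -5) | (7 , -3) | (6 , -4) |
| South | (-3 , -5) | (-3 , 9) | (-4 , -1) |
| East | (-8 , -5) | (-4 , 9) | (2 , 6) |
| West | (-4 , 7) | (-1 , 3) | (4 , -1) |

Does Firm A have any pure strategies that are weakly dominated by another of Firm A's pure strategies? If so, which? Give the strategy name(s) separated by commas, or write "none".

East, West

North: no other strategy beats it everywhere (South at Opt2 (7>-3); East at Opt1 (-4>-8); West at Opt2 (7>-1)).
Nothing dominates South: North at Opt1 (-3>-4); East at Opt1 (-3>-8); West at Opt1 (-3>-4).
East: dominated, since North does at least as well everywhere (Opt1: -4>-8, Opt2: 7>-4, Opt3: 6>2).
North weakly dominates West — Opt1: -4=-4, Opt2: 7>-1, Opt3: 6>4.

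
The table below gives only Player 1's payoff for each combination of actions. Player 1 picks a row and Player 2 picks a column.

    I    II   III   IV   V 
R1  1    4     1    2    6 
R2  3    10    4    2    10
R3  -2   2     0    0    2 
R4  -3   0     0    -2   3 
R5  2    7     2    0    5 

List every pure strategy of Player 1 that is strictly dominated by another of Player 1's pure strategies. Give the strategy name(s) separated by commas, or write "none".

Nothing dominates R1: R2 at IV (2=2); R3 at I (1>-2); R4 at I (1>-3); R5 at IV (2>0).
Nothing dominates R2: R1 at I (3>1); R3 at I (3>-2); R4 at I (3>-3); R5 at I (3>2).
R3 is strictly dominated by R1 (I: 1>-2, II: 4>2, III: 1>0, IV: 2>0, V: 6>2).
R4 is strictly dominated by R1 (I: 1>-3, II: 4>0, III: 1>0, IV: 2>-2, V: 6>3).
R5 is strictly dominated by R2 (I: 3>2, II: 10>7, III: 4>2, IV: 2>0, V: 10>5).

R3, R4, R5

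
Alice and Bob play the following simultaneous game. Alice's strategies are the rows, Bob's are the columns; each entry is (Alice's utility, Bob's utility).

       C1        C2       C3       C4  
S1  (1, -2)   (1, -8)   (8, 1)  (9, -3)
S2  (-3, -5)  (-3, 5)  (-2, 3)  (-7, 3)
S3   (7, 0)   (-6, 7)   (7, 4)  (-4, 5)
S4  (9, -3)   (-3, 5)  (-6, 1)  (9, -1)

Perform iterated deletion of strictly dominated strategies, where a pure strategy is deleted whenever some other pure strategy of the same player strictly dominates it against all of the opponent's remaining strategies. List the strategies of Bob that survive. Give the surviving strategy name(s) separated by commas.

C3

For Alice, S1 strictly dominates S2 on the remaining columns (C1: 1>-3, C2: 1>-3, C3: 8>-2, C4: 9>-7); eliminate S2.
For Bob, C3 strictly dominates C1 on the remaining rows (S1: 1>-2, S3: 4>0, S4: 1>-3); eliminate C1.
Alice's strategy S3 is strictly dominated by S1 (C2: 1>-6, C3: 8>7, C4: 9>-4) and is removed.
For Bob, C3 strictly dominates C4 on the remaining rows (S1: 1>-3, S4: 1>-1); eliminate C4.
Alice's strategy S4 is strictly dominated by S1 (C2: 1>-3, C3: 8>-6) and is removed.
Bob's strategy C2 is strictly dominated by C3 (S1: 1>-8) and is removed.
Among the remaining strategies, none is strictly dominated by another pure strategy of the same player, so the elimination stops.
Surviving strategies — Alice: {S1}; Bob: {C3}.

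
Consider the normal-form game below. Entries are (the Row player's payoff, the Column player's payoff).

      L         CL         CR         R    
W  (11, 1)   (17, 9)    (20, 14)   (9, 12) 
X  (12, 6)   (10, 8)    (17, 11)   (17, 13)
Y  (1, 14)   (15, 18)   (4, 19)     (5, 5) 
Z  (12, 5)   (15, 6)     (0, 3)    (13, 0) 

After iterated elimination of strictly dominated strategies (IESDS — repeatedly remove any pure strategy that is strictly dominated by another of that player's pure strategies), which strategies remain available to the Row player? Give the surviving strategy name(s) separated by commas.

W, X, Z

The Row player's strategy Y is strictly dominated by W (L: 11>1, CL: 17>15, CR: 20>4, R: 9>5) and is removed.
The Column player's strategy L is strictly dominated by CL (W: 9>1, X: 8>6, Z: 6>5) and is removed.
Among the remaining strategies, none is strictly dominated by another pure strategy of the same player, so the elimination stops.
Surviving strategies — the Row player: {W, X, Z}; the Column player: {CL, CR, R}.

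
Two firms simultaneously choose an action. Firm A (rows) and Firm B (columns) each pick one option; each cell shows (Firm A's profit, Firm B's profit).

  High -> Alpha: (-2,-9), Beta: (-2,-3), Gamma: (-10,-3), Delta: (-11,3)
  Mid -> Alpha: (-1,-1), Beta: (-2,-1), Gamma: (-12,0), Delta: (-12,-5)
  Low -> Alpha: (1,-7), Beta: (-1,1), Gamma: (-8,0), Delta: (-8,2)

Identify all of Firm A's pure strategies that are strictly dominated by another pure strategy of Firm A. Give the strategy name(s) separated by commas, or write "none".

High, Mid

High is strictly dominated by Low (Alpha: 1>-2, Beta: -1>-2, Gamma: -8>-10, Delta: -8>-11).
Mid is strictly dominated by Low (Alpha: 1>-1, Beta: -1>-2, Gamma: -8>-12, Delta: -8>-12).
Low is not dominated — it holds its own against High at Alpha (1>-2); Mid at Alpha (1>-1).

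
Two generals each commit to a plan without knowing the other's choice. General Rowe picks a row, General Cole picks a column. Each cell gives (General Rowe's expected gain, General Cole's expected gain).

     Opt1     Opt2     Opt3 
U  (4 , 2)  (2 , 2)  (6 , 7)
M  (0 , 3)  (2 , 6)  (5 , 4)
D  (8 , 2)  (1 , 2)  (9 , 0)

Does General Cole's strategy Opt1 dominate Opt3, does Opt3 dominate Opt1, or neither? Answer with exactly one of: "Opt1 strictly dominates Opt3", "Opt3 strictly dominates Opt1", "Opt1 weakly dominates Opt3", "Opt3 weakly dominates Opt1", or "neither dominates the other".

Opt1's payoffs vs Opt3's, by General Rowe's action — U: 2<7, M: 3<4, D: 2>0.
Opt1 does better at D but worse at U, M; neither strategy dominates the other.

neither dominates the other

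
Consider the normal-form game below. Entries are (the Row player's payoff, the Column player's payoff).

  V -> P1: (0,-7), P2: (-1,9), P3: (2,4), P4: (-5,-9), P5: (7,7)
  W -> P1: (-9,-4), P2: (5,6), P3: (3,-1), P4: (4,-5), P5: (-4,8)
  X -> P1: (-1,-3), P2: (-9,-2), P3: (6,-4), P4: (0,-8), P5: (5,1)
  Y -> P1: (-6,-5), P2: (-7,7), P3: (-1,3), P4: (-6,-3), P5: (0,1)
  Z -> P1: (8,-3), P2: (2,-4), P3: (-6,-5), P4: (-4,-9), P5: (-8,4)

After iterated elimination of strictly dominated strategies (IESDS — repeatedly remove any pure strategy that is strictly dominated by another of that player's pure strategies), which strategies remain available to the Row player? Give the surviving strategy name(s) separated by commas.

V, W

For the Row player, V strictly dominates Y on the remaining columns (P1: 0>-6, P2: -1>-7, P3: 2>-1, P4: -5>-6, P5: 7>0); eliminate Y.
The Column player's strategy P1 is strictly dominated by P5 (V: 7>-7, W: 8>-4, X: 1>-3, Z: 4>-3) and is removed.
For the Row player, W strictly dominates Z on the remaining columns (P2: 5>2, P3: 3>-6, P4: 4>-4, P5: -4>-8); eliminate Z.
For the Column player, P2 strictly dominates P3 on the remaining rows (V: 9>4, W: 6>-1, X: -2>-4); eliminate P3.
The Column player's strategy P4 is strictly dominated by P2 (V: 9>-9, W: 6>-5, X: -2>-8) and is removed.
For the Row player, V strictly dominates X on the remaining columns (P2: -1>-9, P5: 7>5); eliminate X.
Among the remaining strategies, none is strictly dominated by another pure strategy of the same player, so the elimination stops.
Surviving strategies — the Row player: {V, W}; the Column player: {P2, P5}.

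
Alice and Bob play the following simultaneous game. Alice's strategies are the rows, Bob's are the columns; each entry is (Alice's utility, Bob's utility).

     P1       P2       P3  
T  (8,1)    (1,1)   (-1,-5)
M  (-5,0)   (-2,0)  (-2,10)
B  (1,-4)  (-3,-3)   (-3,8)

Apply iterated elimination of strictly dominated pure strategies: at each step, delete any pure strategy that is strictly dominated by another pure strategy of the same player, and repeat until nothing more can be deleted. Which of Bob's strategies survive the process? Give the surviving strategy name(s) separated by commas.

Row M is eliminated: T beats it against every remaining column (P1: 8>-5, P2: 1>-2, P3: -1>-2).
For Alice, T strictly dominates B on the remaining columns (P1: 8>1, P2: 1>-3, P3: -1>-3); eliminate B.
Bob's strategy P3 is strictly dominated by P1 (T: 1>-5) and is removed.
Among the remaining strategies, none is strictly dominated by another pure strategy of the same player, so the elimination stops.
Surviving strategies — Alice: {T}; Bob: {P1, P2}.

P1, P2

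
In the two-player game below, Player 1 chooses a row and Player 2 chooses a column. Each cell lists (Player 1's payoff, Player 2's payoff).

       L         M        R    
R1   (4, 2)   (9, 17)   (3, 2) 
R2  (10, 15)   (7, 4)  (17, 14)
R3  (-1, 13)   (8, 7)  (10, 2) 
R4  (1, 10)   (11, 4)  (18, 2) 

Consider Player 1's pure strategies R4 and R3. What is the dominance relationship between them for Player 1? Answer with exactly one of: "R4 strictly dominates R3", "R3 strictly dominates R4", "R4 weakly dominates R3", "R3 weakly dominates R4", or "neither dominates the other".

R4's payoffs vs R3's, by Player 2's action — L: 1>-1, M: 11>8, R: 18>10.
R4 gives a strictly higher payoff against each choice by Player 2, so R4 strictly dominates R3.

R4 strictly dominates R3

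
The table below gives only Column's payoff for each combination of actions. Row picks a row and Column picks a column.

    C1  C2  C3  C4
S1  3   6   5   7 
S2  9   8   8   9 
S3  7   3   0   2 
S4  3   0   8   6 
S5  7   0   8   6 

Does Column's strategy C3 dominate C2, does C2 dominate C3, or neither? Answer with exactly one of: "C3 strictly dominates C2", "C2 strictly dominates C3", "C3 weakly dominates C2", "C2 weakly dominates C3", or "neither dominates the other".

C3's payoffs vs C2's, by Row's action — S1: 5<6, S2: 8=8, S3: 0<3, S4: 8>0, S5: 8>0.
C3 does better at S4, S5 but worse at S1, S3; neither strategy dominates the other.

neither dominates the other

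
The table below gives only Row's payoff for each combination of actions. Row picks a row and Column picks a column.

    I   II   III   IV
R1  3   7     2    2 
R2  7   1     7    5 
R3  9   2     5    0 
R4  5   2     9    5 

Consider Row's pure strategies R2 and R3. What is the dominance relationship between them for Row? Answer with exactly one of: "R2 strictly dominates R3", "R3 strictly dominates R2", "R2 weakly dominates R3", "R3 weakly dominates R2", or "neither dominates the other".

Compare R2 to R3 across each opponent action: I: 7<9, II: 1<2, III: 7>5, IV: 5>0.
R2 does better at III, IV but worse at I, II; neither strategy dominates the other.

neither dominates the other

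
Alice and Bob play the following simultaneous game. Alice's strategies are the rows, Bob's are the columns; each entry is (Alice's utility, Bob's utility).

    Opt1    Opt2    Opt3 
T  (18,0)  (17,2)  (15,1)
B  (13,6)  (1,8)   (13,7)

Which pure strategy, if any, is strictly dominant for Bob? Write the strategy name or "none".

Opt2

Opt2 vs Opt1: T: 2>0, B: 8>6.
Opt2 vs Opt3: T: 2>1, B: 8>7.
Opt2 strictly beats every other strategy against every opponent action, so it is strictly dominant.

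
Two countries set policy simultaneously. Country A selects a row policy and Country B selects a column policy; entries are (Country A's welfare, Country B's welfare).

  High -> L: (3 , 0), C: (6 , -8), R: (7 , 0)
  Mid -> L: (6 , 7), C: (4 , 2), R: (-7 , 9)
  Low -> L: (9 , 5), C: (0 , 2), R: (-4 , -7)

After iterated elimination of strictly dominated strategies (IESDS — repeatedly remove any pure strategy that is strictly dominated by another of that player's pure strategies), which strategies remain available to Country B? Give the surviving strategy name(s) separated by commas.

L, R

Column C is eliminated: L beats it against every remaining row (High: 0>-8, Mid: 7>2, Low: 5>2).
Country A's strategy Mid is strictly dominated by Low (L: 9>6, R: -4>-7) and is removed.
Among the remaining strategies, none is strictly dominated by another pure strategy of the same player, so the elimination stops.
Surviving strategies — Country A: {High, Low}; Country B: {L, R}.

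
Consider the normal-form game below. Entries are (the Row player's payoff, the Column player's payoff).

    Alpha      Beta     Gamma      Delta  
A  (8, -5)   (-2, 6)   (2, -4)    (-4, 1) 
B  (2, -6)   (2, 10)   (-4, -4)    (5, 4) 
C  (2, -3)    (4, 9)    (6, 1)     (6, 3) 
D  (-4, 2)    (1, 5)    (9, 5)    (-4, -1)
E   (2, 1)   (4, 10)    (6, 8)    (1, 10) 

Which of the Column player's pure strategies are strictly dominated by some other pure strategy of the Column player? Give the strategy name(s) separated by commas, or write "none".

Alpha: dominated, since Beta does at least as well everywhere (A: 6>-5, B: 10>-6, C: 9>-3, D: 5>2, E: 10>1).
Beta: no other strategy beats it everywhere (Alpha at A (6>-5); Gamma at A (6>-4); Delta at A (6>1)).
Nothing dominates Gamma: Alpha at A (-4>-5); Beta at D (5=5); Delta at D (5>-1).
Nothing dominates Delta: Alpha at A (1>-5); Beta at E (10=10); Gamma at A (1>-4).

Alpha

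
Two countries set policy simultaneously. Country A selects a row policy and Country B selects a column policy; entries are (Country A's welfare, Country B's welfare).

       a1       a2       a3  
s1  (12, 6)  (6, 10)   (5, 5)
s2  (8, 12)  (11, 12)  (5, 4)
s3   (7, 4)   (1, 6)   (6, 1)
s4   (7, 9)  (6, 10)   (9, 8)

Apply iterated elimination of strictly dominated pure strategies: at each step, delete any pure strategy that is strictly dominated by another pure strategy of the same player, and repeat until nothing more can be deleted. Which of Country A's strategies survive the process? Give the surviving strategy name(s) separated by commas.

For Country B, a1 strictly dominates a3 on the remaining rows (s1: 6>5, s2: 12>4, s3: 4>1, s4: 9>8); eliminate a3.
For Country A, s1 strictly dominates s3 on the remaining columns (a1: 12>7, a2: 6>1); eliminate s3.
For Country A, s2 strictly dominates s4 on the remaining columns (a1: 8>7, a2: 11>6); eliminate s4.
Among the remaining strategies, none is strictly dominated by another pure strategy of the same player, so the elimination stops.
Surviving strategies — Country A: {s1, s2}; Country B: {a1, a2}.

s1, s2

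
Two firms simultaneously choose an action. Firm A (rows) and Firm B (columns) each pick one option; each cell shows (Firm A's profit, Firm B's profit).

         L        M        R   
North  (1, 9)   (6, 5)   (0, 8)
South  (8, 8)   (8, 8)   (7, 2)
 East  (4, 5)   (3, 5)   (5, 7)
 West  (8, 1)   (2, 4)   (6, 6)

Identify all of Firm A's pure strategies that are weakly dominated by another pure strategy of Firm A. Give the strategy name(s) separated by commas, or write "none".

North is weakly dominated by South (L: 8>1, M: 8>6, R: 7>0).
South: no other strategy beats it everywhere (North at L (8>1); East at L (8>4); West at M (8>2)).
South weakly dominates East — L: 8>4, M: 8>3, R: 7>5.
South weakly dominates West — L: 8=8, M: 8>2, R: 7>6.

North, East, West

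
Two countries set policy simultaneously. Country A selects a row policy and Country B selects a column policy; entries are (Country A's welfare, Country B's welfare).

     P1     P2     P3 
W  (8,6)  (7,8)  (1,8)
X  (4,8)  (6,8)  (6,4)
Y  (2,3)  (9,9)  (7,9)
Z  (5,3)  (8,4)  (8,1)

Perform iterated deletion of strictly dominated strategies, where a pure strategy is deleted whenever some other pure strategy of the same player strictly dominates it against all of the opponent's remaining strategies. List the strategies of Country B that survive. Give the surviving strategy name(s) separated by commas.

P2, P3

For Country A, Z strictly dominates X on the remaining columns (P1: 5>4, P2: 8>6, P3: 8>6); eliminate X.
For Country B, P2 strictly dominates P1 on the remaining rows (W: 8>6, Y: 9>3, Z: 4>3); eliminate P1.
For Country A, Y strictly dominates W on the remaining columns (P2: 9>7, P3: 7>1); eliminate W.
Among the remaining strategies, none is strictly dominated by another pure strategy of the same player, so the elimination stops.
Surviving strategies — Country A: {Y, Z}; Country B: {P2, P3}.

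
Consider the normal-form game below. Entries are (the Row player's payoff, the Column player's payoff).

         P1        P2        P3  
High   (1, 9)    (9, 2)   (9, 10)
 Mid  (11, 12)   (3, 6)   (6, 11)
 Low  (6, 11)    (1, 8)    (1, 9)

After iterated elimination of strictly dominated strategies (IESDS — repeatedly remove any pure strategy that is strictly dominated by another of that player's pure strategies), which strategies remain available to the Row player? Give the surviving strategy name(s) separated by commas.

The Row player's strategy Low is strictly dominated by Mid (P1: 11>6, P2: 3>1, P3: 6>1) and is removed.
Column P2 is eliminated: P1 beats it against every remaining row (High: 9>2, Mid: 12>6).
Among the remaining strategies, none is strictly dominated by another pure strategy of the same player, so the elimination stops.
Surviving strategies — the Row player: {High, Mid}; the Column player: {P1, P3}.

High, Mid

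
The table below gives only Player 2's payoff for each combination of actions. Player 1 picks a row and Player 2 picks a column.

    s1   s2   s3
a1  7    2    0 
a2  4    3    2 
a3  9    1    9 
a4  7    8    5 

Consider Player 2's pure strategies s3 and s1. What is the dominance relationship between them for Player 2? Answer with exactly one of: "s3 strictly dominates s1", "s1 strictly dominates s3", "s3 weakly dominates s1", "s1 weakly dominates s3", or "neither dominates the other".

s1 weakly dominates s3

Compare s3 to s1 across each opponent action: a1: 0<7, a2: 2<4, a3: 9=9, a4: 5<7.
s1 is at least as good everywhere and strictly better somewhere (tied at a3), so s1 weakly dominates s3.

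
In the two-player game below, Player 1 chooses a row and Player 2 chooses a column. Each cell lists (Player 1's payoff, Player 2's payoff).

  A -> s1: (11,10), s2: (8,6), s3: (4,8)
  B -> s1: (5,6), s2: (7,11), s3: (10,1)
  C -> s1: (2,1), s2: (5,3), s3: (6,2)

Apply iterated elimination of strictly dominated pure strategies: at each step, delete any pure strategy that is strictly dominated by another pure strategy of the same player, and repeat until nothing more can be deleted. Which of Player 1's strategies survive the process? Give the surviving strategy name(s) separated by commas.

Row C is eliminated: B beats it against every remaining column (s1: 5>2, s2: 7>5, s3: 10>6).
Player 2's strategy s3 is strictly dominated by s1 (A: 10>8, B: 6>1) and is removed.
Row B is eliminated: A beats it against every remaining column (s1: 11>5, s2: 8>7).
Column s2 is eliminated: s1 beats it against every remaining row (A: 10>6).
Among the remaining strategies, none is strictly dominated by another pure strategy of the same player, so the elimination stops.
Surviving strategies — Player 1: {A}; Player 2: {s1}.

A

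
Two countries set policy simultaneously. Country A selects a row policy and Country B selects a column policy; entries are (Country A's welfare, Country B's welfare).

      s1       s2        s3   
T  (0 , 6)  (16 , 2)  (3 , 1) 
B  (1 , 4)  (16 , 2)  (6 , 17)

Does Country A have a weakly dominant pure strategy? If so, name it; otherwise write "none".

B

B vs T: s1: 1>0, s2: 16=16, s3: 6>3.
B is at least as good as every other strategy against every opponent action, so it is weakly dominant.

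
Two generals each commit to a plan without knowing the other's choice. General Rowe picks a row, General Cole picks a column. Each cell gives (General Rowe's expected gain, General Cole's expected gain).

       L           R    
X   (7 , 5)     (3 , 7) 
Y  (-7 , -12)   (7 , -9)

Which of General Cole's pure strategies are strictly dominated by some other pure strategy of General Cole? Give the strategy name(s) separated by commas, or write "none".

R strictly dominates L — X: 7>5, Y: -9>-12.
R is not dominated — it holds its own against L at X (7>5).

L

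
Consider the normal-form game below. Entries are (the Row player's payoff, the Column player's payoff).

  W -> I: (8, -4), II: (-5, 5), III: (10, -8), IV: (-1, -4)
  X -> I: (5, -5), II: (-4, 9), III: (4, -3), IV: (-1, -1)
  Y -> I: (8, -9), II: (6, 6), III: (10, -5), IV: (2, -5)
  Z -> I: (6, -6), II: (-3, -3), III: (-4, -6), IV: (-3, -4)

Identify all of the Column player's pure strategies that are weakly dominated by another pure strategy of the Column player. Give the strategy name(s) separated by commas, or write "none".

I is weakly dominated by II (W: 5>-4, X: 9>-5, Y: 6>-9, Z: -3>-6).
Nothing dominates II: I at W (5>-4); III at W (5>-8); IV at W (5>-4).
II weakly dominates III — W: 5>-8, X: 9>-3, Y: 6>-5, Z: -3>-6.
IV: dominated, since II does at least as well everywhere (W: 5>-4, X: 9>-1, Y: 6>-5, Z: -3>-4).

I, III, IV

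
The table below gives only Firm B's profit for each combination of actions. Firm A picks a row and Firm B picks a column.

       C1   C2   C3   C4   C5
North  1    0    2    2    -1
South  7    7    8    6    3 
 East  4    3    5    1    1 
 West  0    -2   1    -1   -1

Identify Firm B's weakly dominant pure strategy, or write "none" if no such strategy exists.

C3

C3 vs C1: North: 2>1, South: 8>7, East: 5>4, West: 1>0.
C3 vs C2: North: 2>0, South: 8>7, East: 5>3, West: 1>-2.
C3 vs C4: North: 2=2, South: 8>6, East: 5>1, West: 1>-1.
C3 vs C5: North: 2>-1, South: 8>3, East: 5>1, West: 1>-1.
C3 is at least as good as every other strategy against every opponent action, so it is weakly dominant.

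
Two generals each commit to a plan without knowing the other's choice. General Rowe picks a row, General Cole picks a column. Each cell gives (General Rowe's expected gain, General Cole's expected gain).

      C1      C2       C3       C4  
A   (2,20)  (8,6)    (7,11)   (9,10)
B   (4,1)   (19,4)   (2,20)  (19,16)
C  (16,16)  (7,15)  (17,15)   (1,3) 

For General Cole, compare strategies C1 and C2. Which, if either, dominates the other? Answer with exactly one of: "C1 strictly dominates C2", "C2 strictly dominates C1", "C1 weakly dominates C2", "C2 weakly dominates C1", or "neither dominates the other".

Compare C1 to C2 across each choice by General Rowe: A: 20>6, B: 1<4, C: 16>15.
C1 does better at A, C but worse at B; neither strategy dominates the other.

neither dominates the other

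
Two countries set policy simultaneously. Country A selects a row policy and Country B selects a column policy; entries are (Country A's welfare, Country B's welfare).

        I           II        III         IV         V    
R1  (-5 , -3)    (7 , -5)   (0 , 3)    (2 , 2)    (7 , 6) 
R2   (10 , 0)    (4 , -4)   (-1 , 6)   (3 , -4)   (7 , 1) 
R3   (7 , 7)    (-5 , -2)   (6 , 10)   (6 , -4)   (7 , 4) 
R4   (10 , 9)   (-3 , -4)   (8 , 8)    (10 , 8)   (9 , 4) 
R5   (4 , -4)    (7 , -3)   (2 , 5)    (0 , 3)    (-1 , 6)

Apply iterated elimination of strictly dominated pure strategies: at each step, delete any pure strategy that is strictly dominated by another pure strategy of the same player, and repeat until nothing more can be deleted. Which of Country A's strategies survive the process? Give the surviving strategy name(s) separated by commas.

R2, R4

For Country A, R4 strictly dominates R3 on the remaining columns (I: 10>7, II: -3>-5, III: 8>6, IV: 10>6, V: 9>7); eliminate R3.
For Country B, III strictly dominates II on the remaining rows (R1: 3>-5, R2: 6>-4, R4: 8>-4, R5: 5>-3); eliminate II.
Country A's strategy R1 is strictly dominated by R4 (I: 10>-5, III: 8>0, IV: 10>2, V: 9>7) and is removed.
For Country A, R4 strictly dominates R5 on the remaining columns (I: 10>4, III: 8>2, IV: 10>0, V: 9>-1); eliminate R5.
Column IV is eliminated: I beats it against every remaining row (R2: 0>-4, R4: 9>8).
Country B's strategy V is strictly dominated by III (R2: 6>1, R4: 8>4) and is removed.
Among the remaining strategies, none is strictly dominated by another pure strategy of the same player, so the elimination stops.
Surviving strategies — Country A: {R2, R4}; Country B: {I, III}.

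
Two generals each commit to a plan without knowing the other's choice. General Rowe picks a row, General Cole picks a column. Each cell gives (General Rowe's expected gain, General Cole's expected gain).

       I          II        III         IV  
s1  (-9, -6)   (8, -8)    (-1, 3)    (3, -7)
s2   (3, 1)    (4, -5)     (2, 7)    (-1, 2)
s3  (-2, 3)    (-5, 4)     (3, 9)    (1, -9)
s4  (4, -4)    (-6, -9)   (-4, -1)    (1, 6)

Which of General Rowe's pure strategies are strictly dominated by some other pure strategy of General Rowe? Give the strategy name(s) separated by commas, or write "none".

none

s1: no other strategy beats it everywhere (s2 at II (8>4); s3 at II (8>-5); s4 at II (8>-6)).
s2: no other strategy beats it everywhere (s1 at I (3>-9); s3 at I (3>-2); s4 at II (4>-6)).
Nothing dominates s3: s1 at I (-2>-9); s2 at III (3>2); s4 at II (-5>-6).
s4 is not dominated — it holds its own against s1 at I (4>-9); s2 at I (4>3); s3 at I (4>-2).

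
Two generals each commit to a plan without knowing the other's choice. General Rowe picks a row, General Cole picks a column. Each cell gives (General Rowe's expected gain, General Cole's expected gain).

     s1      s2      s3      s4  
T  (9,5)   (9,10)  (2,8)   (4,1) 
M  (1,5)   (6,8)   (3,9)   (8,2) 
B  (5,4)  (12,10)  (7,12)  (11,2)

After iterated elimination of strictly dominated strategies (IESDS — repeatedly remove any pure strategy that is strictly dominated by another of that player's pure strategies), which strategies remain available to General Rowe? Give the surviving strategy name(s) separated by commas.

B

General Rowe's strategy M is strictly dominated by B (s1: 5>1, s2: 12>6, s3: 7>3, s4: 11>8) and is removed.
For General Cole, s2 strictly dominates s1 on the remaining rows (T: 10>5, B: 10>4); eliminate s1.
General Rowe's strategy T is strictly dominated by B (s2: 12>9, s3: 7>2, s4: 11>4) and is removed.
General Cole's strategy s2 is strictly dominated by s3 (B: 12>10) and is removed.
General Cole's strategy s4 is strictly dominated by s3 (B: 12>2) and is removed.
Among the remaining strategies, none is strictly dominated by another pure strategy of the same player, so the elimination stops.
Surviving strategies — General Rowe: {B}; General Cole: {s3}.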